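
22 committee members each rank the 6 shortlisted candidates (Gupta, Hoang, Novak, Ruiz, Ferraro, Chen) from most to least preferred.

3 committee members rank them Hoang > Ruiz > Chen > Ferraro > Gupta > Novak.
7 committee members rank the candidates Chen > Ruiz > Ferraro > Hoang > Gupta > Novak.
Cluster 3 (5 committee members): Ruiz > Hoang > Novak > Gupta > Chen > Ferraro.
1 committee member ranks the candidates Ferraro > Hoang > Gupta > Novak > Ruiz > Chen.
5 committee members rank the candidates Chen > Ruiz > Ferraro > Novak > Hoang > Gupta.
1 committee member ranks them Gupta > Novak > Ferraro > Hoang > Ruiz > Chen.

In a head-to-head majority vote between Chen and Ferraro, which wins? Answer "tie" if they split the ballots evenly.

Ballots ranking Chen above Ferraro: 3 + 7 + 5 + 5 = 20.
Ballots ranking Ferraro above Chen: 22 − 20 = 2.
Chen wins the head-to-head 20–2.

Chen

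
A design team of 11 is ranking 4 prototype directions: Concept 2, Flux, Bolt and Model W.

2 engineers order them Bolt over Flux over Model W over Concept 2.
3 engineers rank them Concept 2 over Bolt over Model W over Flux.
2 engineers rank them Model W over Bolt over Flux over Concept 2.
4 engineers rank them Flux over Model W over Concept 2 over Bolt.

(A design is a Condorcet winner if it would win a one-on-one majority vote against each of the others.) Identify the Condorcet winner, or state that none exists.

none

Check each pair by majority over 11 ballots:
Concept 2 vs Flux: Flux wins 8–3.
Concept 2 vs Bolt: 3+4 = 7 for Concept 2, 4 for Bolt — Concept 2 by 7–4.
Concept 2–Model W: Model W 8–3.
Flux vs Bolt: Flux preferred on 4 ballots; Bolt wins 7–4.
Flux–Model W: Flux 6–5.
Bolt vs Model W: Bolt is ranked higher on 2+3 = 5 ballots, Model W on 6. Model W wins 6–5.
No design is unbeaten: Concept 2 loses to Flux; Flux loses to Bolt; Bolt loses to Concept 2; Model W loses to Flux. In particular Concept 2 → Bolt → Flux → Concept 2 is a majority cycle — no Condorcet winner exists.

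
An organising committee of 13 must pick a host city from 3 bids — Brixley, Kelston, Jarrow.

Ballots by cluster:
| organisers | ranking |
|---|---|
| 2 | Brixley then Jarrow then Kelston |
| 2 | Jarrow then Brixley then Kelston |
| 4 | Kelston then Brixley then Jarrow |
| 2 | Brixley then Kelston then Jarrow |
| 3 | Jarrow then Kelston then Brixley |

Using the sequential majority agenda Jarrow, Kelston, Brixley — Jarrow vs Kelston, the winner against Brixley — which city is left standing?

Round 1: Jarrow vs Kelston — 7–6, Jarrow advances.
Round 2: Jarrow vs Brixley — 5–8, Brixley advances.
The agenda winner is Brixley.

Brixley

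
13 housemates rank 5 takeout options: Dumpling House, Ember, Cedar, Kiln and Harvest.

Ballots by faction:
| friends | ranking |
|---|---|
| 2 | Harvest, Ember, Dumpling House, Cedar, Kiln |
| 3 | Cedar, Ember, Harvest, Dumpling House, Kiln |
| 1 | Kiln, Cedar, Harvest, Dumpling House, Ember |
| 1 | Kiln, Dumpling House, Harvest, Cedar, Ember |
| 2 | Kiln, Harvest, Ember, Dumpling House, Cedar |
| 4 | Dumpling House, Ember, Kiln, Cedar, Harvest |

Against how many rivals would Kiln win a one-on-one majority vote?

Kiln against each rival (13 friends):
Kiln vs Dumpling House: 1+1+2 = 4 for Kiln, 9 for Dumpling House — Dumpling House by 9–4.
Kiln vs Ember: Ember, 9–4.
Kiln vs Cedar: 8 to 5, Kiln.
Kiln vs Harvest: Kiln preferred on 1+1+2+4 = 8 ballots; Kiln wins 8–5.
Kiln beats Cedar, Harvest; loses to Dumpling House, Ember — 2 pairwise wins.

2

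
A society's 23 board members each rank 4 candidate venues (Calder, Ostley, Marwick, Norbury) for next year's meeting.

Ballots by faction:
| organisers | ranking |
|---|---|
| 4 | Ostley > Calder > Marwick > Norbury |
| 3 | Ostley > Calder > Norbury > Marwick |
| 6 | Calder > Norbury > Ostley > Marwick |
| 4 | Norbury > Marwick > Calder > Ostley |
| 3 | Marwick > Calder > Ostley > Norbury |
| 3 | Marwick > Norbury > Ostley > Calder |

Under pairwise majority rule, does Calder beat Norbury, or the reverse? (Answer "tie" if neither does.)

Ballots ranking Calder above Norbury: 4 + 3 + 6 + 3 = 16.
Ballots ranking Norbury above Calder: 23 − 16 = 7.
Calder wins the head-to-head 16–7.

Calder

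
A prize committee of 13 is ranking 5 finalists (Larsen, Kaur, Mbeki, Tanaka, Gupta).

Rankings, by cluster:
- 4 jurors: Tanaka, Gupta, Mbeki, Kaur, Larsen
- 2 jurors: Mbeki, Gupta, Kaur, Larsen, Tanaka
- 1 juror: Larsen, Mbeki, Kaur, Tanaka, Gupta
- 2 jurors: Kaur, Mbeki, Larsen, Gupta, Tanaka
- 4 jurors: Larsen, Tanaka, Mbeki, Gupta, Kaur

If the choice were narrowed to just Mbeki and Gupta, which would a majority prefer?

Mbeki

Ballots ranking Mbeki above Gupta: 2 + 1 + 2 + 4 = 9.
Ballots ranking Gupta above Mbeki: 13 − 9 = 4.
Mbeki wins the head-to-head 9–4.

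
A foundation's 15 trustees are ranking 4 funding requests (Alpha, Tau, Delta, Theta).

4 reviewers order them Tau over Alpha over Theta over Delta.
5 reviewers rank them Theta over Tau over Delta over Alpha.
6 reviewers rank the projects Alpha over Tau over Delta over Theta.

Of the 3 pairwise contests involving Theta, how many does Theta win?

Theta against each rival (15 reviewers):
Theta vs Alpha: Theta preferred on 5 ballots; Alpha wins 10–5.
Theta vs Tau: Theta is ranked higher on 5 ballots, Tau on 10. Tau wins 10–5.
Theta–Delta: Theta 9–6.
Theta beats Delta; loses to Alpha, Tau — 1 pairwise win.

1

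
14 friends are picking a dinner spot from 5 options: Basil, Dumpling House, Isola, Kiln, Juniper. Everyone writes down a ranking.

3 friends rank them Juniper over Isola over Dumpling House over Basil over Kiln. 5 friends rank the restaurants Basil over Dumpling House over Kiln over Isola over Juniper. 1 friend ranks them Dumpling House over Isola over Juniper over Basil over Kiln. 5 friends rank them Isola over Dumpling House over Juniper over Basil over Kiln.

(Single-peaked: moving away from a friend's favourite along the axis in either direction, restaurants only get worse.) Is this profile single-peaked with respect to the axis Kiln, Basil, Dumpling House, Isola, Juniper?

Axis positions: Kiln=1, Basil=2, Dumpling House=3, Isola=4, Juniper=5.
Faction 1 (peak Juniper at position 5): ranking walks positions 5-4-3-2-1, expanding outward from the peak — single-peaked.
Faction 2 (peak Basil at position 2): ranking walks positions 2-3-1-4-5, expanding outward from the peak — single-peaked.
Faction 3 (peak Dumpling House at position 3): ranking walks positions 3-4-5-2-1, expanding outward from the peak — single-peaked.
Faction 4 (peak Isola at position 4): ranking walks positions 4-3-5-2-1, expanding outward from the peak — single-peaked.
Every ranking is single-peaked on this axis.

yes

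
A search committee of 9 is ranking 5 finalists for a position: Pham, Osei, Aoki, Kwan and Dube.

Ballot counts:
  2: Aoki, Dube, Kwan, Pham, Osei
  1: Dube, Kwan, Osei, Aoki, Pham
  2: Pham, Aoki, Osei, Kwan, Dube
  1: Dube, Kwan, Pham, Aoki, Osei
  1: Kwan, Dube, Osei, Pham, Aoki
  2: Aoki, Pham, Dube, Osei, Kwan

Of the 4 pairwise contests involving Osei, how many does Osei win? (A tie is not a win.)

Osei against each rival (9 committee members):
Osei vs Pham: 2 to 7, Pham.
Osei–Aoki: Aoki 7–2.
Osei vs Kwan: Osei preferred on 2+2 = 4 ballots; Kwan wins 5–4.
Osei vs Dube: Osei is ranked higher on 2 ballots, Dube on 7. Dube wins 7–2.
Osei beats no one; loses to Pham, Aoki, Kwan, Dube — 0 pairwise wins.

0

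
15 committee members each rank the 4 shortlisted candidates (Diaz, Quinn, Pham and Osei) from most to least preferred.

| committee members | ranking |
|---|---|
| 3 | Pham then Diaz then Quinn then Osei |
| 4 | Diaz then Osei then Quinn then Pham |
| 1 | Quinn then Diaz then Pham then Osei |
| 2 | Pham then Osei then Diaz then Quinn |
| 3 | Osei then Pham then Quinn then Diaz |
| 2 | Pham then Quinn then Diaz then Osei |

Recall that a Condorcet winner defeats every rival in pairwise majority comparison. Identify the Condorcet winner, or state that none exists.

Pairwise majorities:
Diaz vs Quinn: Diaz wins 9–6.
Diaz vs Pham: Pham wins 10–5.
Diaz vs Osei: Diaz, 10–5.
Quinn–Pham: Pham 10–5.
Quinn–Osei: Osei 9–6.
Pham vs Osei: Pham, 8–7.
Pham beats each of Diaz, Quinn, Osei — Pham is the Condorcet winner.

Pham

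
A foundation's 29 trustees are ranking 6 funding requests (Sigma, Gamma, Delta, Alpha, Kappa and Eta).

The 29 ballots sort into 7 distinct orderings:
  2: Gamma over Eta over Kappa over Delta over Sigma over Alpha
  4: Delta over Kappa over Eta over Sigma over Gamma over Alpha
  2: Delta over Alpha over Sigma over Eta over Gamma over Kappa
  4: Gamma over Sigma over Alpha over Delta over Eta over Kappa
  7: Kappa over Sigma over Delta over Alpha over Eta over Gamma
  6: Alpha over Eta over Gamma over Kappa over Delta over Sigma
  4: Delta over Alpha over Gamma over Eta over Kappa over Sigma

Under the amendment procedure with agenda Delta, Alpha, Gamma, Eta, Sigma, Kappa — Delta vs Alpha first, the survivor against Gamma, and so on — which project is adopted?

Round 1: Delta vs Alpha — 19–10, Delta advances.
Round 2: Delta vs Gamma — 17–12, Delta advances.
Round 3: Delta vs Eta — 21–8, Delta advances.
Round 4: Delta vs Sigma — 18–11, Delta advances.
Round 5: Delta vs Kappa — 14–15, Kappa advances.
The agenda winner is Kappa.

Kappa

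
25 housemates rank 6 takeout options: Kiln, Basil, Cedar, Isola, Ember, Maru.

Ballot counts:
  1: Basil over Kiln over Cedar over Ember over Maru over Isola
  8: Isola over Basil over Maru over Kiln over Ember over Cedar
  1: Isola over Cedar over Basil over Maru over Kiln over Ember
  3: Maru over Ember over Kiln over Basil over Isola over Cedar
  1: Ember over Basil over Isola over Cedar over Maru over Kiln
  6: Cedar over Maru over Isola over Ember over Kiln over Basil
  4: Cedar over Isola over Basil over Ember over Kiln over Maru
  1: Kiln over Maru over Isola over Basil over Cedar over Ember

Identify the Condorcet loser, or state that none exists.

Pairwise majorities:
Kiln vs Basil: Kiln preferred on 3+6+1 = 10 ballots; Basil wins 15–10.
Kiln vs Cedar: Kiln, 13–12.
Kiln vs Isola: Kiln preferred on 1+3+1 = 5 ballots; Isola wins 20–5.
Kiln vs Ember: Ember wins 14–11.
Kiln vs Maru: Maru, 19–6.
Basil vs Cedar: Basil is ranked higher on 1+8+3+1+1 = 14 ballots, Cedar on 11. Basil wins 14–11.
Basil vs Isola: Basil preferred on 1+3+1 = 5 ballots; Isola wins 20–5.
Basil vs Ember: Basil is ranked higher on 1+8+1+4+1 = 15 ballots, Ember on 10. Basil wins 15–10.
Basil vs Maru: Basil wins 15–10.
Cedar vs Isola: 1+6+4 = 11 for Cedar, 14 for Isola — Isola by 14–11.
Cedar vs Ember: Cedar preferred on 1+1+6+4+1 = 13 ballots; Cedar wins 13–12.
Cedar vs Maru: Cedar is ranked higher on 1+1+1+6+4 = 13 ballots, Maru on 12. Cedar wins 13–12.
Isola vs Ember: 8+1+6+4+1 = 20 for Isola, 5 for Ember — Isola by 20–5.
Isola vs Maru: Isola is ranked higher on 8+1+1+4 = 14 ballots, Maru on 11. Isola wins 14–11.
Ember vs Maru: Ember is ranked higher on 1+1+4 = 6 ballots, Maru on 19. Maru wins 19–6.
Each restaurant has at least one pairwise win (Kiln beats Cedar; Basil beats Kiln; Cedar beats Ember; Isola beats Kiln; Ember beats Kiln; Maru beats Kiln) — no Condorcet loser.

none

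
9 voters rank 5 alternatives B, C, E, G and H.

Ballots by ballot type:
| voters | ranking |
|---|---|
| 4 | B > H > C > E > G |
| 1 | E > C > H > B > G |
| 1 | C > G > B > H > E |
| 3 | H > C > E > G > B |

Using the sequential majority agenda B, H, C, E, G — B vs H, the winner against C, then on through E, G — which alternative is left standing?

C

Round 1: B vs H — 5–4, B advances.
Round 2: B vs C — 4–5, C advances.
Round 3: C vs E — 8–1, C advances.
Round 4: C vs G — 9–0, C advances.
C survives the agenda.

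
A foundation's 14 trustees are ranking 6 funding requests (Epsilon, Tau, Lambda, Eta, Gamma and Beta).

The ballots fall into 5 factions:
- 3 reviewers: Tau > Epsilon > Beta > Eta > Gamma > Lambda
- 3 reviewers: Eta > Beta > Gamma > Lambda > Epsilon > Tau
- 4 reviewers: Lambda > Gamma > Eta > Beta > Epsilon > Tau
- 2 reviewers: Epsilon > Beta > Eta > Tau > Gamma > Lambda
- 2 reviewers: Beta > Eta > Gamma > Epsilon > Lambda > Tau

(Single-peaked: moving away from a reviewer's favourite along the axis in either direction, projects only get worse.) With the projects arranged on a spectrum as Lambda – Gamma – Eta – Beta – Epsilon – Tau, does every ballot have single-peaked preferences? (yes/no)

Axis positions: Lambda=1, Gamma=2, Eta=3, Beta=4, Epsilon=5, Tau=6.
Faction 1 (peak Tau at position 6): ranking walks positions 6-5-4-3-2-1, expanding outward from the peak — single-peaked.
Faction 2 (peak Eta at position 3): ranking walks positions 3-4-2-1-5-6, expanding outward from the peak — single-peaked.
Faction 3 (peak Lambda at position 1): ranking walks positions 1-2-3-4-5-6, expanding outward from the peak — single-peaked.
Faction 4 (peak Epsilon at position 5): ranking walks positions 5-4-3-6-2-1, expanding outward from the peak — single-peaked.
Faction 5 (peak Beta at position 4): ranking walks positions 4-3-2-5-1-6, expanding outward from the peak — single-peaked.
Every ranking is single-peaked on this axis.

yes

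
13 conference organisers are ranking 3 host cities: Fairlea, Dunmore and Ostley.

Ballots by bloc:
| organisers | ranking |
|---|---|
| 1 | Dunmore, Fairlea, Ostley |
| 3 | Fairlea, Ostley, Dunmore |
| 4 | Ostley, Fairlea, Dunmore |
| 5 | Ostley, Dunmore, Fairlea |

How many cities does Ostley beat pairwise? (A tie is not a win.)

2

Ostley against each rival (13 organisers):
Ostley vs Fairlea: 9 to 4, Ostley.
Ostley vs Dunmore: 12 to 1, Ostley.
Ostley beats Fairlea, Dunmore — 2 pairwise wins.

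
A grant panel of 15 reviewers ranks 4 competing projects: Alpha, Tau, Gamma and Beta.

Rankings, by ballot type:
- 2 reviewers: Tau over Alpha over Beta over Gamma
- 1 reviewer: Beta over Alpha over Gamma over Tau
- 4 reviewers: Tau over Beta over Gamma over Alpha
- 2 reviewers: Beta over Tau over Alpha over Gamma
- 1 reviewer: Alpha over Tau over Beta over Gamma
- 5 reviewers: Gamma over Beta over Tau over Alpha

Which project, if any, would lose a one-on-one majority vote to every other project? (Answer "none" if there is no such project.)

Head-to-head results (15 reviewers):
Alpha vs Tau: Alpha preferred on 1+1 = 2 ballots; Tau wins 13–2.
Alpha vs Gamma: Alpha is ranked higher on 2+1+2+1 = 6 ballots, Gamma on 9. Gamma wins 9–6.
Alpha vs Beta: Beta, 12–3.
Tau vs Gamma: 9 to 6, Tau.
Tau–Beta: Beta 8–7.
Gamma vs Beta: Gamma is ranked higher on 5 ballots, Beta on 10. Beta wins 10–5.
Only Alpha has no wins; Alpha is the Condorcet loser.

Alpha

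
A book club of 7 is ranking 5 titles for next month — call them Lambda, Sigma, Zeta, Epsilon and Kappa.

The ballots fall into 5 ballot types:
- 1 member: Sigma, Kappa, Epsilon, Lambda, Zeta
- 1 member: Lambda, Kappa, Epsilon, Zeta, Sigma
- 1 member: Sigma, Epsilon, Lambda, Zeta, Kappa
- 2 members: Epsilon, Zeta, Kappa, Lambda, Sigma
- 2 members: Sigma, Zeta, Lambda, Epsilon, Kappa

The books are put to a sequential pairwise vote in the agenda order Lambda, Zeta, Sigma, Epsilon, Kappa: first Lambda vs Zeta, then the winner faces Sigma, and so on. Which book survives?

Round 1: Lambda vs Zeta — 3–4, Zeta advances.
Round 2: Zeta vs Sigma — 3–4, Sigma advances.
Round 3: Sigma vs Epsilon — 4–3, Sigma advances.
Round 4: Sigma vs Kappa — 4–3, Sigma advances.
The agenda winner is Sigma.

Sigma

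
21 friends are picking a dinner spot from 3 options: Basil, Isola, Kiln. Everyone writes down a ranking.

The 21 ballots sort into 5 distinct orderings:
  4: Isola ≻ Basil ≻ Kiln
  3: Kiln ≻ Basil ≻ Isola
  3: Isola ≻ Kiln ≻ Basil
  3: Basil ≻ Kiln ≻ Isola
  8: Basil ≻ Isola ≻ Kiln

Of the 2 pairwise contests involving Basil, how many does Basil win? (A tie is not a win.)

Basil against each rival (21 friends):
Basil vs Isola: 3+3+8 = 14 for Basil, 7 for Isola — Basil by 14–7.
Basil vs Kiln: 15 to 6, Basil.
Basil beats Isola, Kiln — 2 pairwise wins.

2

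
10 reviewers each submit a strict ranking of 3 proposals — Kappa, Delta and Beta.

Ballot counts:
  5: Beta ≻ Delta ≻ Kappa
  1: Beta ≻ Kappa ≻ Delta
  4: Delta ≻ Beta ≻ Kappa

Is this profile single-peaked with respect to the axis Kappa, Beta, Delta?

yes

Axis positions: Kappa=1, Beta=2, Delta=3.
Cluster 1 (peak Beta at position 2): ranking walks positions 2-3-1, expanding outward from the peak — single-peaked.
Cluster 2 (peak Beta at position 2): ranking walks positions 2-1-3, expanding outward from the peak — single-peaked.
Cluster 3 (peak Delta at position 3): ranking walks positions 3-2-1, expanding outward from the peak — single-peaked.
Every ranking is single-peaked on this axis.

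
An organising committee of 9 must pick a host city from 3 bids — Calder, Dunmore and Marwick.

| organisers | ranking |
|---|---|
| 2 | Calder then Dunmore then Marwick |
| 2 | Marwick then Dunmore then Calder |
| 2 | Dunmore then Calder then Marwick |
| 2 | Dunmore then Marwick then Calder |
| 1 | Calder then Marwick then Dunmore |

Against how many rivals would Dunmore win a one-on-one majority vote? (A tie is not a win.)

Dunmore against each rival (9 organisers):
Dunmore–Calder: Dunmore 6–3.
Dunmore vs Marwick: Dunmore is ranked higher on 2+2+2 = 6 ballots, Marwick on 3. Dunmore wins 6–3.
Dunmore beats Calder, Marwick — 2 pairwise wins.

2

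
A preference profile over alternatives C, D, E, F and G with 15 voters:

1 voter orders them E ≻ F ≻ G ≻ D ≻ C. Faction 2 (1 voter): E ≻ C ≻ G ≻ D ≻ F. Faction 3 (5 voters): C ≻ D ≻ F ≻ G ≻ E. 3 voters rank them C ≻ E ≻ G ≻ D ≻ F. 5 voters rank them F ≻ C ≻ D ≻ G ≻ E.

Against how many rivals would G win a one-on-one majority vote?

G against each rival (15 voters):
G vs C: C, 14–1.
G vs D: G is ranked higher on 1+1+3 = 5 ballots, D on 10. D wins 10–5.
G vs E: 5+5 = 10 for G, 5 for E — G by 10–5.
G vs F: 1+3 = 4 for G, 11 for F — F by 11–4.
G beats E; loses to C, D, F — 1 pairwise win.

1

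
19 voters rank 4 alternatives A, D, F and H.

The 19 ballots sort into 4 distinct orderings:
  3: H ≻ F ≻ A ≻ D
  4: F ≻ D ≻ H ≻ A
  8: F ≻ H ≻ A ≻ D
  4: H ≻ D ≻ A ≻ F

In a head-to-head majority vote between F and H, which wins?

F

Ballots ranking F above H: 4 + 8 = 12.
Ballots ranking H above F: 19 − 12 = 7.
F wins the head-to-head 12–7.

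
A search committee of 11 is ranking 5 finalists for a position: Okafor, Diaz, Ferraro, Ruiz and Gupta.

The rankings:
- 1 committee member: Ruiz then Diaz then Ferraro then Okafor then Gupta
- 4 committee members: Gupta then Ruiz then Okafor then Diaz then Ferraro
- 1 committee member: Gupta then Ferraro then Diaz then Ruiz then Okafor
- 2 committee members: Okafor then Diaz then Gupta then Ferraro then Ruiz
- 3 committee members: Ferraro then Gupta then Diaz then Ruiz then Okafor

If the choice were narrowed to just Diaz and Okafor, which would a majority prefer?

Okafor

Ballots ranking Diaz above Okafor: 1 + 1 + 3 = 5.
Ballots ranking Okafor above Diaz: 11 − 5 = 6.
Okafor wins the head-to-head 6–5.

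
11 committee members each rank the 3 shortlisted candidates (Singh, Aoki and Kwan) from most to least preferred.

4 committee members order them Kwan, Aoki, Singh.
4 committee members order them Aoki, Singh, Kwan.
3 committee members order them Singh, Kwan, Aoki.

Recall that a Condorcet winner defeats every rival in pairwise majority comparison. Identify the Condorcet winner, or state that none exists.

Check each pair by majority over 11 ballots:
Singh vs Aoki: Singh is ranked higher on 3 ballots, Aoki on 8. Aoki wins 8–3.
Singh vs Kwan: Singh preferred on 4+3 = 7 ballots; Singh wins 7–4.
Aoki vs Kwan: Aoki preferred on 4 ballots; Kwan wins 7–4.
No candidate is unbeaten: Singh loses to Aoki; Aoki loses to Kwan; Kwan loses to Singh. In particular Singh > Kwan > Aoki > Singh is a majority cycle — no Condorcet winner exists.

none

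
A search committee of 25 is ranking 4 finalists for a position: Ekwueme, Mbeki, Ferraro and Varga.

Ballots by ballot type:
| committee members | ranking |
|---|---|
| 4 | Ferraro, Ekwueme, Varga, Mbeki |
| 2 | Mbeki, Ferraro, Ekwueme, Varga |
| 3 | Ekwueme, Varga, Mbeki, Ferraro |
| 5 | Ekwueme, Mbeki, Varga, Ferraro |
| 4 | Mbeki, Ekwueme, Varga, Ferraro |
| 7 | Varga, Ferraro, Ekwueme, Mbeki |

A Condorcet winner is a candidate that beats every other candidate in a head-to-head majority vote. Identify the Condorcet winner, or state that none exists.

none

Head-to-head results (25 committee members):
Ekwueme vs Mbeki: Ekwueme preferred on 4+3+5+7 = 19 ballots; Ekwueme wins 19–6.
Ekwueme vs Ferraro: 12 to 13, Ferraro.
Ekwueme vs Varga: Ekwueme preferred on 4+2+3+5+4 = 18 ballots; Ekwueme wins 18–7.
Mbeki vs Ferraro: Mbeki is ranked higher on 2+3+5+4 = 14 ballots, Ferraro on 11. Mbeki wins 14–11.
Mbeki vs Varga: 11 to 14, Varga.
Ferraro vs Varga: Ferraro preferred on 4+2 = 6 ballots; Varga wins 19–6.
No candidate is unbeaten: Ekwueme loses to Ferraro; Mbeki loses to Ekwueme; Ferraro loses to Mbeki; Varga loses to Ekwueme. In particular Ekwueme → Mbeki → Ferraro → Ekwueme is a majority cycle — no Condorcet winner exists.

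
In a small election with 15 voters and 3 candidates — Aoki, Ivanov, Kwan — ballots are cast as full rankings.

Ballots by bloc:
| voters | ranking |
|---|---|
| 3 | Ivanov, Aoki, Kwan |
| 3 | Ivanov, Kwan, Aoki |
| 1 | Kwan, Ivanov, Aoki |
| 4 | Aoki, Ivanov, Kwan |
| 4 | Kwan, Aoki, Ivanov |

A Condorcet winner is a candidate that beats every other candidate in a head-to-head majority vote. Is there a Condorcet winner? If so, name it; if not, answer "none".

none

Head-to-head results (15 voters):
Aoki vs Ivanov: 4+4 = 8 for Aoki, 7 for Ivanov — Aoki by 8–7.
Aoki vs Kwan: 7 to 8, Kwan.
Ivanov vs Kwan: Ivanov wins 10–5.
No candidate is unbeaten: Aoki loses to Kwan; Ivanov loses to Aoki; Kwan loses to Ivanov. In particular Aoki > Ivanov > Kwan > Aoki is a majority cycle — no Condorcet winner exists.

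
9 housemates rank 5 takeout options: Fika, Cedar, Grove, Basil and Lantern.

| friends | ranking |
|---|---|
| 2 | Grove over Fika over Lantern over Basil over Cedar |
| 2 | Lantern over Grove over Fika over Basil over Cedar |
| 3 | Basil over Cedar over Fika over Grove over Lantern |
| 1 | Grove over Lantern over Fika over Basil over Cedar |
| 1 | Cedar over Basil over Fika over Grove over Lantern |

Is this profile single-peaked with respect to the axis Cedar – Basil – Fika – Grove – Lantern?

Axis positions: Cedar=1, Basil=2, Fika=3, Grove=4, Lantern=5.
Ballot type 1 (peak Grove at position 4): ranking walks positions 4-3-5-2-1, expanding outward from the peak — single-peaked.
Ballot type 2 (peak Lantern at position 5): ranking walks positions 5-4-3-2-1, expanding outward from the peak — single-peaked.
Ballot type 3 (peak Basil at position 2): ranking walks positions 2-1-3-4-5, expanding outward from the peak — single-peaked.
Ballot type 4 (peak Grove at position 4): ranking walks positions 4-5-3-2-1, expanding outward from the peak — single-peaked.
Ballot type 5 (peak Cedar at position 1): ranking walks positions 1-2-3-4-5, expanding outward from the peak — single-peaked.
Every ranking is single-peaked on this axis.

yes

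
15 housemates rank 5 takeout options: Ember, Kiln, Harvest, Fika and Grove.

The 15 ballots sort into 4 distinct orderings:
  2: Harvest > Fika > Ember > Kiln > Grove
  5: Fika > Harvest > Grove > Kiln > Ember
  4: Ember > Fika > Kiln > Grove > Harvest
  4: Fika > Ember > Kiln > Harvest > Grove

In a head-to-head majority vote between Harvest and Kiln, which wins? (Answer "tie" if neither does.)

Ballots ranking Harvest above Kiln: 2 + 5 = 7.
Ballots ranking Kiln above Harvest: 15 − 7 = 8.
Kiln wins the head-to-head 8–7.

Kiln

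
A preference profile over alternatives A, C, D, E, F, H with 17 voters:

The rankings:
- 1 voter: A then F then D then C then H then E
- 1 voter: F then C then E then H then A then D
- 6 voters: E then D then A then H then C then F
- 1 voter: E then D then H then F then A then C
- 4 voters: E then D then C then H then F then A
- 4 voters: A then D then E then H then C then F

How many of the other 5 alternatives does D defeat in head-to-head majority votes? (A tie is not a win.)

D against each rival (17 voters):
D vs A: D wins 11–6.
D vs C: D is ranked higher on 1+6+1+4+4 = 16 ballots, C on 1. D wins 16–1.
D vs E: 1+4 = 5 for D, 12 for E — E by 12–5.
D vs F: 15 to 2, D.
D vs H: 16 to 1, D.
D beats A, C, F, H; loses to E — 4 pairwise wins.

4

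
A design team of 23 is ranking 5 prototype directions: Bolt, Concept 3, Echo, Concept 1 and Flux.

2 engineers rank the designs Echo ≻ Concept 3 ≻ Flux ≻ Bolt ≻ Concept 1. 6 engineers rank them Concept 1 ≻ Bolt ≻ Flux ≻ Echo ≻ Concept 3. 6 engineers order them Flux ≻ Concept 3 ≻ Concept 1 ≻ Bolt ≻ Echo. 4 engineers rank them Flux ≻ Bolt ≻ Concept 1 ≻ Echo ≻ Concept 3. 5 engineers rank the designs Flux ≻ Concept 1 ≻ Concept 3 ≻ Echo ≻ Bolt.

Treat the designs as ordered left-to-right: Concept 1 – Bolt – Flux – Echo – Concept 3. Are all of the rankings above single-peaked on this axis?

Axis positions: Concept 1=1, Bolt=2, Flux=3, Echo=4, Concept 3=5.
Ballot type 1 (peak Echo at position 4): ranking walks positions 4-5-3-2-1, expanding outward from the peak — single-peaked.
Ballot type 2 (peak Concept 1 at position 1): ranking walks positions 1-2-3-4-5, expanding outward from the peak — single-peaked.
Ballot type 3: ranking walks positions 3-5-1-2-4; Concept 3 is ranked above Echo even though Echo lies between Concept 3 and the peak Flux on the axis — preferences dip and rise again. Not single-peaked.
Ballot type 4 (peak Flux at position 3): ranking walks positions 3-2-1-4-5, expanding outward from the peak — single-peaked.
Ballot type 5: ranking walks positions 3-1-5-4-2; Concept 1 is ranked above Bolt even though Bolt lies between Concept 1 and the peak Flux on the axis — preferences dip and rise again. Not single-peaked.
Ballot type 3 violates single-peakedness, so the profile is not single-peaked on this axis.

no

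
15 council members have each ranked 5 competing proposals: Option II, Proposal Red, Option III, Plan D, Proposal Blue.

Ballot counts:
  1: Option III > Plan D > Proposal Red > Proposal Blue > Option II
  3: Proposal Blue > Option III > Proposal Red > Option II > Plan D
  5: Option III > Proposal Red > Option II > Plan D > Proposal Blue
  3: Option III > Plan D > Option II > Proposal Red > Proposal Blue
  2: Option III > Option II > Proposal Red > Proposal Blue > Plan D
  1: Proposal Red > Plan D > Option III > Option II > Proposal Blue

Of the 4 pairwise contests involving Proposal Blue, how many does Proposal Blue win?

0

Proposal Blue against each rival (15 council members):
Proposal Blue vs Option II: Option II, 11–4.
Proposal Blue vs Proposal Red: Proposal Red wins 12–3.
Proposal Blue vs Option III: Option III, 12–3.
Proposal Blue vs Plan D: Proposal Blue is ranked higher on 3+2 = 5 ballots, Plan D on 10. Plan D wins 10–5.
Proposal Blue beats no one; loses to Option II, Proposal Red, Option III, Plan D — 0 pairwise wins.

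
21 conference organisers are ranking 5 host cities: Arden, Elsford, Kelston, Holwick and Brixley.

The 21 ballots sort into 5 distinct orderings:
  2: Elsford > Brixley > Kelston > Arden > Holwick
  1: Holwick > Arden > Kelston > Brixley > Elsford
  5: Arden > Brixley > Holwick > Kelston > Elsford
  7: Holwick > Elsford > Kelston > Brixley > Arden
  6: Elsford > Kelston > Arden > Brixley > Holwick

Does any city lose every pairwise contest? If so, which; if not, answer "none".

Head-to-head results (21 organisers):
Arden–Elsford: Elsford 15–6.
Arden–Kelston: Kelston 15–6.
Arden vs Holwick: Arden is ranked higher on 2+5+6 = 13 ballots, Holwick on 8. Arden wins 13–8.
Arden vs Brixley: Arden, 12–9.
Elsford vs Kelston: 15 to 6, Elsford.
Elsford vs Holwick: Holwick wins 13–8.
Elsford vs Brixley: Elsford wins 15–6.
Kelston vs Holwick: Kelston is ranked higher on 2+6 = 8 ballots, Holwick on 13. Holwick wins 13–8.
Kelston vs Brixley: Kelston, 14–7.
Holwick vs Brixley: 1+7 = 8 for Holwick, 13 for Brixley — Brixley by 13–8.
Each city has at least one pairwise win (Arden beats Holwick; Elsford beats Arden; Kelston beats Arden; Holwick beats Elsford; Brixley beats Holwick) — no Condorcet loser.

none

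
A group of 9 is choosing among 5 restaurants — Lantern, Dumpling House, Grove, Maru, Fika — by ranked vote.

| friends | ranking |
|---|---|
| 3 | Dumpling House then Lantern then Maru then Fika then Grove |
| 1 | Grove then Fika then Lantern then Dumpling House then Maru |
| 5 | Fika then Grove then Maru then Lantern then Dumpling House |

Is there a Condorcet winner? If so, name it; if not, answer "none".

Fika

Check each pair by majority over 9 ballots:
Lantern vs Dumpling House: 6 to 3, Lantern.
Lantern vs Grove: Lantern preferred on 3 ballots; Grove wins 6–3.
Lantern vs Maru: Lantern preferred on 3+1 = 4 ballots; Maru wins 5–4.
Lantern vs Fika: 3 for Lantern, 6 for Fika — Fika by 6–3.
Dumpling House vs Grove: 3 for Dumpling House, 6 for Grove — Grove by 6–3.
Dumpling House vs Maru: 3+1 = 4 for Dumpling House, 5 for Maru — Maru by 5–4.
Dumpling House vs Fika: Dumpling House preferred on 3 ballots; Fika wins 6–3.
Grove vs Maru: Grove is ranked higher on 1+5 = 6 ballots, Maru on 3. Grove wins 6–3.
Grove vs Fika: 1 to 8, Fika.
Maru vs Fika: Maru preferred on 3 ballots; Fika wins 6–3.
Fika beats each of Lantern, Dumpling House, Grove, Maru — Fika is the Condorcet winner.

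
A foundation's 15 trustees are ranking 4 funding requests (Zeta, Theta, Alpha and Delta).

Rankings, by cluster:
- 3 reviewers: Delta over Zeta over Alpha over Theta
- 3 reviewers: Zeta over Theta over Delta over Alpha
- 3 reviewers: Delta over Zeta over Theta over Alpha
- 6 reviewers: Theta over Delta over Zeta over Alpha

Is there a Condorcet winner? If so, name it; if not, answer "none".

none

Head-to-head results (15 reviewers):
Zeta vs Theta: Zeta preferred on 3+3+3 = 9 ballots; Zeta wins 9–6.
Zeta vs Alpha: 15 to 0, Zeta.
Zeta vs Delta: 3 for Zeta, 12 for Delta — Delta by 12–3.
Theta vs Alpha: 12 to 3, Theta.
Theta vs Delta: Theta preferred on 3+6 = 9 ballots; Theta wins 9–6.
Alpha vs Delta: Alpha is ranked higher on 0 ballots, Delta on 15. Delta wins 15–0.
No project is unbeaten: Zeta loses to Delta; Theta loses to Zeta; Alpha loses to Zeta; Delta loses to Theta. In particular Zeta > Theta > Delta > Zeta is a majority cycle — no Condorcet winner exists.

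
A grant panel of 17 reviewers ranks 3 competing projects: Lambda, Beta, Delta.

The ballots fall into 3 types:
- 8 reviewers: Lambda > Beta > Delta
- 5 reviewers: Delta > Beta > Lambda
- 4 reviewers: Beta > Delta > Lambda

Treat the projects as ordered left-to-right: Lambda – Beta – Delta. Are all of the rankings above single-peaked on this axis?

yes

Axis positions: Lambda=1, Beta=2, Delta=3.
Type 1 (peak Lambda at position 1): ranking walks positions 1-2-3, expanding outward from the peak — single-peaked.
Type 2 (peak Delta at position 3): ranking walks positions 3-2-1, expanding outward from the peak — single-peaked.
Type 3 (peak Beta at position 2): ranking walks positions 2-3-1, expanding outward from the peak — single-peaked.
Every ranking is single-peaked on this axis.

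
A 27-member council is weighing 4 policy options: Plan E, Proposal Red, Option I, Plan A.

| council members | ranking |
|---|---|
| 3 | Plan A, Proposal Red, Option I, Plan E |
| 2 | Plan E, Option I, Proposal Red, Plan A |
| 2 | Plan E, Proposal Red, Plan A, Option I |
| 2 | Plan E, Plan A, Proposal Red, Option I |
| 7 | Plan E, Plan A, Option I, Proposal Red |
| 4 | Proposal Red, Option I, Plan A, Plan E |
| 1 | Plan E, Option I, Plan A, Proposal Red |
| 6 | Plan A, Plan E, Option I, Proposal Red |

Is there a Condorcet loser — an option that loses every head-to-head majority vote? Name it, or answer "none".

Proposal Red

Head-to-head results (27 council members):
Plan E–Proposal Red: Plan E 20–7.
Plan E vs Option I: Plan E, 20–7.
Plan E vs Plan A: 14 to 13, Plan E.
Proposal Red vs Option I: 3+2+2+4 = 11 for Proposal Red, 16 for Option I — Option I by 16–11.
Proposal Red vs Plan A: Proposal Red preferred on 2+2+4 = 8 ballots; Plan A wins 19–8.
Option I vs Plan A: 2+4+1 = 7 for Option I, 20 for Plan A — Plan A by 20–7.
Proposal Red loses to every other option — it is the Condorcet loser.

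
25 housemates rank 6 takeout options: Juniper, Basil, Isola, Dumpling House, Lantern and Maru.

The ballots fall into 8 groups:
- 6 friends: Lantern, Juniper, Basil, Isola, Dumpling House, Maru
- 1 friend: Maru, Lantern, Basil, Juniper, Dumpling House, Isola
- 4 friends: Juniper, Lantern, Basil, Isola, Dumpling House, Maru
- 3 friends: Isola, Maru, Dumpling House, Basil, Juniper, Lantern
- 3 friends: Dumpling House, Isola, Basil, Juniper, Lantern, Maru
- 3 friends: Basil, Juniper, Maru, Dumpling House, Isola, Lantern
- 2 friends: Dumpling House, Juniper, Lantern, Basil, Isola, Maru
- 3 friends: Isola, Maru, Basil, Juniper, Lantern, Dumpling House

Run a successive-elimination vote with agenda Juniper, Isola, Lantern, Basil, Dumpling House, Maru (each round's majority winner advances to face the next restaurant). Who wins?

Round 1: Juniper vs Isola — 16–9, Juniper advances.
Round 2: Juniper vs Lantern — 18–7, Juniper advances.
Round 3: Juniper vs Basil — 12–13, Basil advances.
Round 4: Basil vs Dumpling House — 17–8, Basil advances.
Round 5: Basil vs Maru — 18–7, Basil advances.
The agenda winner is Basil.

Basil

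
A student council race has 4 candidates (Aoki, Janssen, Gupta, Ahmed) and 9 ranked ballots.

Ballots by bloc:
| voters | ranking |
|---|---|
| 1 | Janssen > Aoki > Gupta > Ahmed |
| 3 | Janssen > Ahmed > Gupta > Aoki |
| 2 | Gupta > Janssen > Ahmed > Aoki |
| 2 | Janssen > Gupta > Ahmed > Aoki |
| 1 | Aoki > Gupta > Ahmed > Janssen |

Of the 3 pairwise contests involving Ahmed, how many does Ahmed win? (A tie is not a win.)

1

Ahmed against each rival (9 voters):
Ahmed vs Aoki: Ahmed wins 7–2.
Ahmed vs Janssen: 1 to 8, Janssen.
Ahmed–Gupta: Gupta 6–3.
Ahmed beats Aoki; loses to Janssen, Gupta — 1 pairwise win.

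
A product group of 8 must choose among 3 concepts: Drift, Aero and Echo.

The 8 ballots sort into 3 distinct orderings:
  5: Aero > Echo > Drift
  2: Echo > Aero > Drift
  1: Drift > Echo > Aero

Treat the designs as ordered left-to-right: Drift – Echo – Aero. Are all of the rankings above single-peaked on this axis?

Axis positions: Drift=1, Echo=2, Aero=3.
Faction 1 (peak Aero at position 3): ranking walks positions 3-2-1, expanding outward from the peak — single-peaked.
Faction 2 (peak Echo at position 2): ranking walks positions 2-3-1, expanding outward from the peak — single-peaked.
Faction 3 (peak Drift at position 1): ranking walks positions 1-2-3, expanding outward from the peak — single-peaked.
Every ranking is single-peaked on this axis.

yes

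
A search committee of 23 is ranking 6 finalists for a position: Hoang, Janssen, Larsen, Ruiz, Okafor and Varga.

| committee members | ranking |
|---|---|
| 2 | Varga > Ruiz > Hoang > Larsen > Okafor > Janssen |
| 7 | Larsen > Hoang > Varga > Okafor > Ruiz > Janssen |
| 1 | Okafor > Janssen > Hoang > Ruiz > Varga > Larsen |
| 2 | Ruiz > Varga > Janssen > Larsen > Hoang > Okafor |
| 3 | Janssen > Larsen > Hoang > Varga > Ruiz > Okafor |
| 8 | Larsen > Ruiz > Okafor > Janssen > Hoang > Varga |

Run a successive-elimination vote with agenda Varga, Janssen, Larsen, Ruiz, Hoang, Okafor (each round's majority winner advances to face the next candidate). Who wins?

Larsen

Round 1: Varga vs Janssen — 11–12, Janssen advances.
Round 2: Janssen vs Larsen — 6–17, Larsen advances.
Round 3: Larsen vs Ruiz — 18–5, Larsen advances.
Round 4: Larsen vs Hoang — 20–3, Larsen advances.
Round 5: Larsen vs Okafor — 22–1, Larsen advances.
The agenda winner is Larsen.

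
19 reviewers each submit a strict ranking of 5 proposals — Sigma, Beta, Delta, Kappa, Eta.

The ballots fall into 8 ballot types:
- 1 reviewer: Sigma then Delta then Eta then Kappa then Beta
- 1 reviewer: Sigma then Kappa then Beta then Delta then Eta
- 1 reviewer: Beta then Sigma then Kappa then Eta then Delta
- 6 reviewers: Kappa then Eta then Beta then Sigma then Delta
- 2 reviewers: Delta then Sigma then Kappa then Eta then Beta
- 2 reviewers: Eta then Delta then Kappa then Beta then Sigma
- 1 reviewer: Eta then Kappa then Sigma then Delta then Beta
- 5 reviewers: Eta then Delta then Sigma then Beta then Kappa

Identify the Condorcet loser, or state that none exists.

Beta

Pairwise majorities:
Sigma vs Beta: Sigma preferred on 1+1+2+1+5 = 10 ballots; Sigma wins 10–9.
Sigma vs Delta: Sigma preferred on 1+1+1+6+1 = 10 ballots; Sigma wins 10–9.
Sigma vs Kappa: 1+1+1+2+5 = 10 for Sigma, 9 for Kappa — Sigma by 10–9.
Sigma vs Eta: 5 to 14, Eta.
Beta vs Delta: Delta, 11–8.
Beta vs Kappa: Beta is ranked higher on 1+5 = 6 ballots, Kappa on 13. Kappa wins 13–6.
Beta–Eta: Eta 17–2.
Delta vs Kappa: Delta wins 10–9.
Delta–Eta: Eta 15–4.
Kappa vs Eta: Kappa, 10–9.
Beta loses to every other project — it is the Condorcet loser.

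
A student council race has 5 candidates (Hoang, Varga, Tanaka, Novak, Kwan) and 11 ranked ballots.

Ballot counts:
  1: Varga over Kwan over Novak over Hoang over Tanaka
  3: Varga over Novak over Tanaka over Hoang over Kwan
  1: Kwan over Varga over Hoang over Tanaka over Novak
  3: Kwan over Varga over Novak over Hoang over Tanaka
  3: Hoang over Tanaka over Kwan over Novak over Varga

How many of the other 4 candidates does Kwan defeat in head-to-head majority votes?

2

Kwan against each rival (11 voters):
Kwan vs Hoang: Kwan preferred on 1+1+3 = 5 ballots; Hoang wins 6–5.
Kwan–Varga: Kwan 7–4.
Kwan vs Tanaka: 1+1+3 = 5 for Kwan, 6 for Tanaka — Tanaka by 6–5.
Kwan vs Novak: 8 to 3, Kwan.
Kwan beats Varga, Novak; loses to Hoang, Tanaka — 2 pairwise wins.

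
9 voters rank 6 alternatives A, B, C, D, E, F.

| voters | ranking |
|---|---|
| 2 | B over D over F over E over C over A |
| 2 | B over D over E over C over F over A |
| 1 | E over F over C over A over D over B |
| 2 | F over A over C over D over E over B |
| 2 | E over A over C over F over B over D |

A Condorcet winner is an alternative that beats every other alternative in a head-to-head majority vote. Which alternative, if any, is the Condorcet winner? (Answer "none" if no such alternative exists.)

Head-to-head results (9 voters):
A vs B: A, 5–4.
A vs C: C wins 5–4.
A vs D: A, 5–4.
A vs E: E, 7–2.
A vs F: F wins 7–2.
B vs C: C wins 5–4.
B vs D: B wins 6–3.
B vs E: E, 5–4.
B vs F: F wins 5–4.
C vs D: C, 5–4.
C vs E: E, 7–2.
C vs F: F wins 5–4.
D vs E: D wins 6–3.
D vs F: F wins 5–4.
E vs F: E wins 5–4.
No alternative is unbeaten: A loses to C; B loses to A; C loses to E; D loses to A; E loses to D; F loses to E. In particular A > D > E > A is a majority cycle — no Condorcet winner exists.

none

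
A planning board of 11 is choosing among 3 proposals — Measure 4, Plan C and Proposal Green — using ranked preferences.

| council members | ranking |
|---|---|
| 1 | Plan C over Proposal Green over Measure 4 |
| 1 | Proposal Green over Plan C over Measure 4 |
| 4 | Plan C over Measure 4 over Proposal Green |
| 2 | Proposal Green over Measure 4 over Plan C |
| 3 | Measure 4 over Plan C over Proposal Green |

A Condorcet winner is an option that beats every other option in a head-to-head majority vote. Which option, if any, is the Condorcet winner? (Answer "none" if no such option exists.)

Check each pair by majority over 11 ballots:
Measure 4 vs Plan C: Plan C, 6–5.
Measure 4 vs Proposal Green: Measure 4 wins 7–4.
Plan C vs Proposal Green: Plan C wins 8–3.
Plan C defeats every rival head-to-head and is the Condorcet winner.

Plan C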